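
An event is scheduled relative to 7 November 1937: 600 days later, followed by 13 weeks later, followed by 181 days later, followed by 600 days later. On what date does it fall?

Counting forward 600 days from November 7, 1937:
November has 30 days, so 30 − 7 = 23 days remain after November 7, 1937; 600 − 23 = 577 left.
December 1937 has 31 days: 577 − 31 = 546 left.
January 1938 has 31 days: 546 − 31 = 515 left.
February 1938 has 28 days (1938 is not a leap year): 515 − 28 = 487 left.
March 1938 has 31 days: 487 − 31 = 456 left.
April 1938 has 30 days: 456 − 30 = 426 left.
May 1938 has 31 days: 426 − 31 = 395 left.
June 1938 has 30 days: 395 − 30 = 365 left.
July 1938 has 31 days: 365 − 31 = 334 left.
August 1938 has 31 days: 334 − 31 = 303 left.
September 1938 has 30 days: 303 − 30 = 273 left.
October 1938 has 31 days: 273 − 31 = 242 left.
November 1938 has 30 days: 242 − 30 = 212 left.
December 1938 has 31 days: 212 − 31 = 181 left.
January 1939 has 31 days: 181 − 31 = 150 left.
February 1939 has 28 days (1939 is not a leap year): 150 − 28 = 122 left.
March 1939 has 31 days: 122 − 31 = 91 left.
April 1939 has 30 days: 91 − 30 = 61 left.
May 1939 has 31 days: 61 − 31 = 30 left.
30 days into June 1939 → June 30, 1939.
Adding 13 weeks (= 91 days) from June 30, 1939:
June has 30 days, so 30 − 30 = 0 days remain after June 30, 1939; 91 − 0 = 91 left.
July 1939 has 31 days: 91 − 31 = 60 left.
August 1939 has 31 days: 60 − 31 = 29 left.
29 days into September 1939 → September 29, 1939.
Counting forward 181 days from September 29, 1939:
September has 30 days, so 30 − 29 = 1 day remains after September 29, 1939; 181 − 1 = 180 left.
October 1939 has 31 days: 180 − 31 = 149 left.
November 1939 has 30 days: 149 − 30 = 119 left.
December 1939 has 31 days: 119 − 31 = 88 left.
January 1940 has 31 days: 88 − 31 = 57 left.
February 1940 has 29 days (1940 is a leap year): 57 − 29 = 28 left.
28 days into March 1940 → March 28, 1940.
Advancing 600 days from March 28, 1940:
March has 31 days, so 31 − 28 = 3 days remain after March 28, 1940; 600 − 3 = 597 left.
April 1940 has 30 days: 597 − 30 = 567 left.
May 1940 has 31 days: 567 − 31 = 536 left.
June 1940 has 30 days: 536 − 30 = 506 left.
July 1940 has 31 days: 506 − 31 = 475 left.
August 1940 has 31 days: 475 − 31 = 444 left.
September 1940 has 30 days: 444 − 30 = 414 left.
October 1940 has 31 days: 414 − 31 = 383 left.
November 1940 has 30 days: 383 − 30 = 353 left.
December 1940 has 31 days: 353 − 31 = 322 left.
January 1941 has 31 days: 322 − 31 = 291 left.
February 1941 has 28 days (1941 is not a leap year): 291 − 28 = 263 left.
March 1941 has 31 days: 263 − 31 = 232 left.
April 1941 has 30 days: 232 − 30 = 202 left.
May 1941 has 31 days: 202 − 31 = 171 left.
June 1941 has 30 days: 171 − 30 = 141 left.
July 1941 has 31 days: 141 − 31 = 110 left.
August 1941 has 31 days: 110 − 31 = 79 left.
September 1941 has 30 days: 79 − 30 = 49 left.
October 1941 has 31 days: 49 − 31 = 18 left.
18 days into November 1941 → November 18, 1941.

November 18, 1941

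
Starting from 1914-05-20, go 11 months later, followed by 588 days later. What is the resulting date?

November 28, 1916

Advancing 11 months from May 20, 1914:
month 5 + 11 = 16, which is month 4 of year 1915 → April 1915.
Day 20 is valid in April, giving April 20, 1915.
Counting forward 588 days from April 20, 1915:
April has 30 days, so 30 − 20 = 10 days remain after April 20, 1915; 588 − 10 = 578 left.
May 1915 has 31 days: 578 − 31 = 547 left.
June 1915 has 30 days: 547 − 30 = 517 left.
July 1915 has 31 days: 517 − 31 = 486 left.
August 1915 has 31 days: 486 − 31 = 455 left.
September 1915 has 30 days: 455 − 30 = 425 left.
October 1915 has 31 days: 425 − 31 = 394 left.
November 1915 has 30 days: 394 − 30 = 364 left.
December 1915 has 31 days: 364 − 31 = 333 left.
January 1916 has 31 days: 333 − 31 = 302 left.
February 1916 has 29 days (1916 is a leap year): 302 − 29 = 273 left.
March 1916 has 31 days: 273 − 31 = 242 left.
April 1916 has 30 days: 242 − 30 = 212 left.
May 1916 has 31 days: 212 − 31 = 181 left.
June 1916 has 30 days: 181 − 30 = 151 left.
July 1916 has 31 days: 151 − 31 = 120 left.
August 1916 has 31 days: 120 − 31 = 89 left.
September 1916 has 30 days: 89 − 30 = 59 left.
October 1916 has 31 days: 59 − 31 = 28 left.
28 days into November 1916 → November 28, 1916.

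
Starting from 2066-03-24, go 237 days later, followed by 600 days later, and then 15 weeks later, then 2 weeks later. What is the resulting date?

Adding 237 days from March 24, 2066:
March has 31 days, so 31 − 24 = 7 days remain after March 24, 2066; 237 − 7 = 230 left.
April 2066 has 30 days: 230 − 30 = 200 left.
May 2066 has 31 days: 200 − 31 = 169 left.
June 2066 has 30 days: 169 − 30 = 139 left.
July 2066 has 31 days: 139 − 31 = 108 left.
August 2066 has 31 days: 108 − 31 = 77 left.
September 2066 has 30 days: 77 − 30 = 47 left.
October 2066 has 31 days: 47 − 31 = 16 left.
16 days into November 2066 → November 16, 2066.
Advancing 600 days from November 16, 2066:
November has 30 days, so 30 − 16 = 14 days remain after November 16, 2066; 600 − 14 = 586 left.
December 2066 has 31 days: 586 − 31 = 555 left.
January 2067 has 31 days: 555 − 31 = 524 left.
February 2067 has 28 days (2067 is not a leap year): 524 − 28 = 496 left.
March 2067 has 31 days: 496 − 31 = 465 left.
April 2067 has 30 days: 465 − 30 = 435 left.
May 2067 has 31 days: 435 − 31 = 404 left.
June 2067 has 30 days: 404 − 30 = 374 left.
July 2067 has 31 days: 374 − 31 = 343 left.
August 2067 has 31 days: 343 − 31 = 312 left.
September 2067 has 30 days: 312 − 30 = 282 left.
October 2067 has 31 days: 282 − 31 = 251 left.
November 2067 has 30 days: 251 − 30 = 221 left.
December 2067 has 31 days: 221 − 31 = 190 left.
January 2068 has 31 days: 190 − 31 = 159 left.
February 2068 has 29 days (2068 is a leap year): 159 − 29 = 130 left.
March 2068 has 31 days: 130 − 31 = 99 left.
April 2068 has 30 days: 99 − 30 = 69 left.
May 2068 has 31 days: 69 − 31 = 38 left.
June 2068 has 30 days: 38 − 30 = 8 left.
8 days into July 2068 → July 8, 2068.
Adding 15 weeks (= 105 days) from July 8, 2068:
July has 31 days, so 31 − 8 = 23 days remain after July 8, 2068; 105 − 23 = 82 left.
August 2068 has 31 days: 82 − 31 = 51 left.
September 2068 has 30 days: 51 − 30 = 21 left.
21 days into October 2068 → October 21, 2068.
Adding 2 weeks (= 14 days) from October 21, 2068:
October has 31 days, so 31 − 21 = 10 days remain after October 21, 2068; 14 − 10 = 4 left.
4 days into November 2068 → November 4, 2068.

November 4, 2068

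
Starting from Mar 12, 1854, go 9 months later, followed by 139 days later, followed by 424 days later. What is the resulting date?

Counting forward 9 months from March 12, 1854:
month 3 + 9 = 12 → December 1854.
Day 12 is valid in December, giving December 12, 1854.
Counting forward 139 days from December 12, 1854:
December has 31 days, so 31 − 12 = 19 days remain after December 12, 1854; 139 − 19 = 120 left.
January 1855 has 31 days: 120 − 31 = 89 left.
February 1855 has 28 days (1855 is not a leap year): 89 − 28 = 61 left.
March 1855 has 31 days: 61 − 31 = 30 left.
30 days into April 1855 → April 30, 1855.
Counting forward 424 days from April 30, 1855:
April has 30 days, so 30 − 30 = 0 days remain after April 30, 1855; 424 − 0 = 424 left.
May 1855 has 31 days: 424 − 31 = 393 left.
June 1855 has 30 days: 393 − 30 = 363 left.
July 1855 has 31 days: 363 − 31 = 332 left.
August 1855 has 31 days: 332 − 31 = 301 left.
September 1855 has 30 days: 301 − 30 = 271 left.
October 1855 has 31 days: 271 − 31 = 240 left.
November 1855 has 30 days: 240 − 30 = 210 left.
December 1855 has 31 days: 210 − 31 = 179 left.
January 1856 has 31 days: 179 − 31 = 148 left.
February 1856 has 29 days (1856 is a leap year): 148 − 29 = 119 left.
March 1856 has 31 days: 119 − 31 = 88 left.
April 1856 has 30 days: 88 − 30 = 58 left.
May 1856 has 31 days: 58 − 31 = 27 left.
27 days into June 1856 → June 27, 1856.

June 27, 1856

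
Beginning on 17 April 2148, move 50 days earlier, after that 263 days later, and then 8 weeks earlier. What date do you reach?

Counting back 50 days from April 17, 2148:
Going back 17 days from April 17, 2148 reaches the end of the previous month; 50 − 17 = 33 left.
March 2148 has 31 days: 33 − 31 = 2 left.
February 2148 has 29 days; 29 − 2 = 27 → February 27, 2148.
Counting forward 263 days from February 27, 2148:
February has 29 days, so 29 − 27 = 2 days remain after February 27, 2148; 263 − 2 = 261 left.
March 2148 has 31 days: 261 − 31 = 230 left.
April 2148 has 30 days: 230 − 30 = 200 left.
May 2148 has 31 days: 200 − 31 = 169 left.
June 2148 has 30 days: 169 − 30 = 139 left.
July 2148 has 31 days: 139 − 31 = 108 left.
August 2148 has 31 days: 108 − 31 = 77 left.
September 2148 has 30 days: 77 − 30 = 47 left.
October 2148 has 31 days: 47 − 31 = 16 left.
16 days into November 2148 → November 16, 2148.
Counting back 8 weeks (= 56 days) from November 16, 2148:
Going back 16 days from November 16, 2148 reaches the end of the previous month; 56 − 16 = 40 left.
October 2148 has 31 days: 40 − 31 = 9 left.
September 2148 has 30 days; 30 − 9 = 21 → September 21, 2148.

September 21, 2148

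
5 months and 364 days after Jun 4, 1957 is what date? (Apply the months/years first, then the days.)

Advancing 5 months and 364 days from June 4, 1957: first the month/year part, then the days.
month 6 + 5 = 11 → November 1957.
Day 4 is valid in November, giving November 4, 1957.
Now add 364 days from November 4, 1957.
November has 30 days, so 30 − 4 = 26 days remain after November 4, 1957; 364 − 26 = 338 left.
December 1957 has 31 days: 338 − 31 = 307 left.
January 1958 has 31 days: 307 − 31 = 276 left.
February 1958 has 28 days (1958 is not a leap year): 276 − 28 = 248 left.
March 1958 has 31 days: 248 − 31 = 217 left.
April 1958 has 30 days: 217 − 30 = 187 left.
May 1958 has 31 days: 187 − 31 = 156 left.
June 1958 has 30 days: 156 − 30 = 126 left.
July 1958 has 31 days: 126 − 31 = 95 left.
August 1958 has 31 days: 95 − 31 = 64 left.
September 1958 has 30 days: 64 − 30 = 34 left.
October 1958 has 31 days: 34 − 31 = 3 left.
3 days into November 1958 → November 3, 1958.

November 3, 1958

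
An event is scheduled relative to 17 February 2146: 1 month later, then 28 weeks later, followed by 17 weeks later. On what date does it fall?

January 26, 2147

Advancing 1 month from February 17, 2146:
month 2 + 1 = 3 → March 2146.
Day 17 is valid in March, giving March 17, 2146.
Advancing 28 weeks (= 196 days) from March 17, 2146:
March has 31 days, so 31 − 17 = 14 days remain after March 17, 2146; 196 − 14 = 182 left.
April 2146 has 30 days: 182 − 30 = 152 left.
May 2146 has 31 days: 152 − 31 = 121 left.
June 2146 has 30 days: 121 − 30 = 91 left.
July 2146 has 31 days: 91 − 31 = 60 left.
August 2146 has 31 days: 60 − 31 = 29 left.
29 days into September 2146 → September 29, 2146.
Advancing 17 weeks (= 119 days) from September 29, 2146:
September has 30 days, so 30 − 29 = 1 day remains after September 29, 2146; 119 − 1 = 118 left.
October 2146 has 31 days: 118 − 31 = 87 left.
November 2146 has 30 days: 87 − 30 = 57 left.
December 2146 has 31 days: 57 − 31 = 26 left.
26 days into January 2147 → January 26, 2147.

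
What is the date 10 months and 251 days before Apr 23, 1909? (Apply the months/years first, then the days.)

October 16, 1907

Subtracting 10 months and 251 days from April 23, 1909: first the month/year part, then the days.
month 4 − 10 = -6, which is month 6 of year 1908 → June 1908.
Day 23 is valid in June, giving June 23, 1908.
Now subtract 251 days from June 23, 1908.
Going back 23 days from June 23, 1908 reaches the end of the previous month; 251 − 23 = 228 left.
May 1908 has 31 days: 228 − 31 = 197 left.
April 1908 has 30 days: 197 − 30 = 167 left.
March 1908 has 31 days: 167 − 31 = 136 left.
February 1908 has 29 days (1908 is a leap year): 136 − 29 = 107 left.
January 1908 has 31 days: 107 − 31 = 76 left.
December 1907 has 31 days: 76 − 31 = 45 left.
November 1907 has 30 days: 45 − 30 = 15 left.
October 1907 has 31 days; 31 − 15 = 16 → October 16, 1907.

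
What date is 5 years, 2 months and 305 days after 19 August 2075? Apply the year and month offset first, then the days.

August 20, 2081

Adding 5 years, 2 months and 305 days from August 19, 2075: first the month/year part, then the days.
+5 years → 2080; month 8 + 2 = 10 → October 2080.
Day 19 is valid in October, giving October 19, 2080.
Now add 305 days from October 19, 2080.
October has 31 days, so 31 − 19 = 12 days remain after October 19, 2080; 305 − 12 = 293 left.
November 2080 has 30 days: 293 − 30 = 263 left.
December 2080 has 31 days: 263 − 31 = 232 left.
January 2081 has 31 days: 232 − 31 = 201 left.
February 2081 has 28 days (2081 is not a leap year): 201 − 28 = 173 left.
March 2081 has 31 days: 173 − 31 = 142 left.
April 2081 has 30 days: 142 − 30 = 112 left.
May 2081 has 31 days: 112 − 31 = 81 left.
June 2081 has 30 days: 81 − 30 = 51 left.
July 2081 has 31 days: 51 − 31 = 20 left.
20 days into August 2081 → August 20, 2081.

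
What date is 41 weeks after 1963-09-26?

July 9, 1964

Adding 41 weeks = 287 days from September 26, 1963.
September has 30 days, so 30 − 26 = 4 days remain after September 26, 1963; 287 − 4 = 283 left.
October 1963 has 31 days: 283 − 31 = 252 left.
November 1963 has 30 days: 252 − 30 = 222 left.
December 1963 has 31 days: 222 − 31 = 191 left.
January 1964 has 31 days: 191 − 31 = 160 left.
February 1964 has 29 days (1964 is a leap year): 160 − 29 = 131 left.
March 1964 has 31 days: 131 − 31 = 100 left.
April 1964 has 30 days: 100 − 30 = 70 left.
May 1964 has 31 days: 70 − 31 = 39 left.
June 1964 has 30 days: 39 − 30 = 9 left.
9 days into July 1964 → July 9, 1964.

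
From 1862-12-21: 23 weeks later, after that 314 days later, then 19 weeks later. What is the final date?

Counting forward 23 weeks (= 161 days) from December 21, 1862:
December has 31 days, so 31 − 21 = 10 days remain after December 21, 1862; 161 − 10 = 151 left.
January 1863 has 31 days: 151 − 31 = 120 left.
February 1863 has 28 days (1863 is not a leap year): 120 − 28 = 92 left.
March 1863 has 31 days: 92 − 31 = 61 left.
April 1863 has 30 days: 61 − 30 = 31 left.
31 days into May 1863 → May 31, 1863.
Counting forward 314 days from May 31, 1863:
May has 31 days, so 31 − 31 = 0 days remain after May 31, 1863; 314 − 0 = 314 left.
June 1863 has 30 days: 314 − 30 = 284 left.
July 1863 has 31 days: 284 − 31 = 253 left.
August 1863 has 31 days: 253 − 31 = 222 left.
September 1863 has 30 days: 222 − 30 = 192 left.
October 1863 has 31 days: 192 − 31 = 161 left.
November 1863 has 30 days: 161 − 30 = 131 left.
December 1863 has 31 days: 131 − 31 = 100 left.
January 1864 has 31 days: 100 − 31 = 69 left.
February 1864 has 29 days (1864 is a leap year): 69 − 29 = 40 left.
March 1864 has 31 days: 40 − 31 = 9 left.
9 days into April 1864 → April 9, 1864.
Adding 19 weeks (= 133 days) from April 9, 1864:
April has 30 days, so 30 − 9 = 21 days remain after April 9, 1864; 133 − 21 = 112 left.
May 1864 has 31 days: 112 − 31 = 81 left.
June 1864 has 30 days: 81 − 30 = 51 left.
July 1864 has 31 days: 51 − 31 = 20 left.
20 days into August 1864 → August 20, 1864.

August 20, 1864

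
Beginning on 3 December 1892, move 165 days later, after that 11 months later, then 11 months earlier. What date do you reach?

Counting forward 165 days from December 3, 1892:
December has 31 days, so 31 − 3 = 28 days remain after December 3, 1892; 165 − 28 = 137 left.
January 1893 has 31 days: 137 − 31 = 106 left.
February 1893 has 28 days (1893 is not a leap year): 106 − 28 = 78 left.
March 1893 has 31 days: 78 − 31 = 47 left.
April 1893 has 30 days: 47 − 30 = 17 left.
17 days into May 1893 → May 17, 1893.
Adding 11 months from May 17, 1893:
month 5 + 11 = 16, which is month 4 of year 1894 → April 1894.
Day 17 is valid in April, giving April 17, 1894.
Subtracting 11 months from April 17, 1894:
month 4 − 11 = -7, which is month 5 of year 1893 → May 1893.
Day 17 is valid in May, giving May 17, 1893.

May 17, 1893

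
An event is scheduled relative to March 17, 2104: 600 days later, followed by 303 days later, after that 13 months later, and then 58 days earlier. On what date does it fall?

Advancing 600 days from March 17, 2104:
March has 31 days, so 31 − 17 = 14 days remain after March 17, 2104; 600 − 14 = 586 left.
April 2104 has 30 days: 586 − 30 = 556 left.
May 2104 has 31 days: 556 − 31 = 525 left.
June 2104 has 30 days: 525 − 30 = 495 left.
July 2104 has 31 days: 495 − 31 = 464 left.
August 2104 has 31 days: 464 − 31 = 433 left.
September 2104 has 30 days: 433 − 30 = 403 left.
October 2104 has 31 days: 403 − 31 = 372 left.
November 2104 has 30 days: 372 − 30 = 342 left.
December 2104 has 31 days: 342 − 31 = 311 left.
January 2105 has 31 days: 311 − 31 = 280 left.
February 2105 has 28 days (2105 is not a leap year): 280 − 28 = 252 left.
March 2105 has 31 days: 252 − 31 = 221 left.
April 2105 has 30 days: 221 − 30 = 191 left.
May 2105 has 31 days: 191 − 31 = 160 left.
June 2105 has 30 days: 160 − 30 = 130 left.
July 2105 has 31 days: 130 − 31 = 99 left.
August 2105 has 31 days: 99 − 31 = 68 left.
September 2105 has 30 days: 68 − 30 = 38 left.
October 2105 has 31 days: 38 − 31 = 7 left.
7 days into November 2105 → November 7, 2105.
Counting forward 303 days from November 7, 2105:
November has 30 days, so 30 − 7 = 23 days remain after November 7, 2105; 303 − 23 = 280 left.
December 2105 has 31 days: 280 − 31 = 249 left.
January 2106 has 31 days: 249 − 31 = 218 left.
February 2106 has 28 days (2106 is not a leap year): 218 − 28 = 190 left.
March 2106 has 31 days: 190 − 31 = 159 left.
April 2106 has 30 days: 159 − 30 = 129 left.
May 2106 has 31 days: 129 − 31 = 98 left.
June 2106 has 30 days: 98 − 30 = 68 left.
July 2106 has 31 days: 68 − 31 = 37 left.
August 2106 has 31 days: 37 − 31 = 6 left.
6 days into September 2106 → September 6, 2106.
Adding 13 months from September 6, 2106:
month 9 + 13 = 22, which is month 10 of year 2107 → October 2107.
Day 6 is valid in October, giving October 6, 2107.
Subtracting 58 days from October 6, 2107:
Going back 6 days from October 6, 2107 reaches the end of the previous month; 58 − 6 = 52 left.
September 2107 has 30 days: 52 − 30 = 22 left.
August 2107 has 31 days; 31 − 22 = 9 → August 9, 2107.

August 9, 2107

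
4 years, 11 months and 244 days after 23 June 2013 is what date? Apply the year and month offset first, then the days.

January 22, 2019

Advancing 4 years, 11 months and 244 days from June 23, 2013: first the month/year part, then the days.
+4 years → 2017; month 6 + 11 = 17, which is month 5 of year 2018 → May 2018.
Day 23 is valid in May, giving May 23, 2018.
Now add 244 days from May 23, 2018.
May has 31 days, so 31 − 23 = 8 days remain after May 23, 2018; 244 − 8 = 236 left.
June 2018 has 30 days: 236 − 30 = 206 left.
July 2018 has 31 days: 206 − 31 = 175 left.
August 2018 has 31 days: 175 − 31 = 144 left.
September 2018 has 30 days: 144 − 30 = 114 left.
October 2018 has 31 days: 114 − 31 = 83 left.
November 2018 has 30 days: 83 − 30 = 53 left.
December 2018 has 31 days: 53 − 31 = 22 left.
22 days into January 2019 → January 22, 2019.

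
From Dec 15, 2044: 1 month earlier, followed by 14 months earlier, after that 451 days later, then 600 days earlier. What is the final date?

Counting back 1 month from December 15, 2044:
month 12 − 1 = 11 → November 2044.
Day 15 is valid in November, giving November 15, 2044.
Counting back 14 months from November 15, 2044:
month 11 − 14 = -3, which is month 9 of year 2043 → September 2043.
Day 15 is valid in September, giving September 15, 2043.
Counting forward 451 days from September 15, 2043:
September has 30 days, so 30 − 15 = 15 days remain after September 15, 2043; 451 − 15 = 436 left.
October 2043 has 31 days: 436 − 31 = 405 left.
November 2043 has 30 days: 405 − 30 = 375 left.
December 2043 has 31 days: 375 − 31 = 344 left.
January 2044 has 31 days: 344 − 31 = 313 left.
February 2044 has 29 days (2044 is a leap year): 313 − 29 = 284 left.
March 2044 has 31 days: 284 − 31 = 253 left.
April 2044 has 30 days: 253 − 30 = 223 left.
May 2044 has 31 days: 223 − 31 = 192 left.
June 2044 has 30 days: 192 − 30 = 162 left.
July 2044 has 31 days: 162 − 31 = 131 left.
August 2044 has 31 days: 131 − 31 = 100 left.
September 2044 has 30 days: 100 − 30 = 70 left.
October 2044 has 31 days: 70 − 31 = 39 left.
November 2044 has 30 days: 39 − 30 = 9 left.
9 days into December 2044 → December 9, 2044.
Going back 600 days from December 9, 2044:
Going back 9 days from December 9, 2044 reaches the end of the previous month; 600 − 9 = 591 left.
November 2044 has 30 days: 591 − 30 = 561 left.
October 2044 has 31 days: 561 − 31 = 530 left.
September 2044 has 30 days: 530 − 30 = 500 left.
August 2044 has 31 days: 500 − 31 = 469 left.
July 2044 has 31 days: 469 − 31 = 438 left.
June 2044 has 30 days: 438 − 30 = 408 left.
May 2044 has 31 days: 408 − 31 = 377 left.
April 2044 has 30 days: 377 − 30 = 347 left.
March 2044 has 31 days: 347 − 31 = 316 left.
February 2044 has 29 days (2044 is a leap year): 316 − 29 = 287 left.
January 2044 has 31 days: 287 − 31 = 256 left.
December 2043 has 31 days: 256 − 31 = 225 left.
November 2043 has 30 days: 225 − 30 = 195 left.
October 2043 has 31 days: 195 − 31 = 164 left.
September 2043 has 30 days: 164 − 30 = 134 left.
August 2043 has 31 days: 134 − 31 = 103 left.
July 2043 has 31 days: 103 − 31 = 72 left.
June 2043 has 30 days: 72 − 30 = 42 left.
May 2043 has 31 days: 42 − 31 = 11 left.
April 2043 has 30 days; 30 − 11 = 19 → April 19, 2043.

April 19, 2043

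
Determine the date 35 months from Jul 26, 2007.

June 26, 2010

Counting forward 35 months from July 26, 2007.
month 7 + 35 = 42, which is month 6 of year 2010 → June 2010.
Day 26 is valid in June, giving June 26, 2010.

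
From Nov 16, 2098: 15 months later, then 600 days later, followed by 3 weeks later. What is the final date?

October 30, 2101

Adding 15 months from November 16, 2098:
month 11 + 15 = 26, which is month 2 of year 2100 → February 2100.
Day 16 is valid in February, giving February 16, 2100.
Counting forward 600 days from February 16, 2100:
February has 28 days, so 28 − 16 = 12 days remain after February 16, 2100; 600 − 12 = 588 left.
March 2100 has 31 days: 588 − 31 = 557 left.
April 2100 has 30 days: 557 − 30 = 527 left.
May 2100 has 31 days: 527 − 31 = 496 left.
June 2100 has 30 days: 496 − 30 = 466 left.
July 2100 has 31 days: 466 − 31 = 435 left.
August 2100 has 31 days: 435 − 31 = 404 left.
September 2100 has 30 days: 404 − 30 = 374 left.
October 2100 has 31 days: 374 − 31 = 343 left.
November 2100 has 30 days: 343 − 30 = 313 left.
December 2100 has 31 days: 313 − 31 = 282 left.
January 2101 has 31 days: 282 − 31 = 251 left.
February 2101 has 28 days (2101 is not a leap year): 251 − 28 = 223 left.
March 2101 has 31 days: 223 − 31 = 192 left.
April 2101 has 30 days: 192 − 30 = 162 left.
May 2101 has 31 days: 162 − 31 = 131 left.
June 2101 has 30 days: 131 − 30 = 101 left.
July 2101 has 31 days: 101 − 31 = 70 left.
August 2101 has 31 days: 70 − 31 = 39 left.
September 2101 has 30 days: 39 − 30 = 9 left.
9 days into October 2101 → October 9, 2101.
Advancing 3 weeks (= 21 days) from October 9, 2101:
October has 31 days; 9 + 21 = 30, still in October.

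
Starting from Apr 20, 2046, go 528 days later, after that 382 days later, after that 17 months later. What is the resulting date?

March 16, 2050

Counting forward 528 days from April 20, 2046:
April has 30 days, so 30 − 20 = 10 days remain after April 20, 2046; 528 − 10 = 518 left.
May 2046 has 31 days: 518 − 31 = 487 left.
June 2046 has 30 days: 487 − 30 = 457 left.
July 2046 has 31 days: 457 − 31 = 426 left.
August 2046 has 31 days: 426 − 31 = 395 left.
September 2046 has 30 days: 395 − 30 = 365 left.
October 2046 has 31 days: 365 − 31 = 334 left.
November 2046 has 30 days: 334 − 30 = 304 left.
December 2046 has 31 days: 304 − 31 = 273 left.
January 2047 has 31 days: 273 − 31 = 242 left.
February 2047 has 28 days (2047 is not a leap year): 242 − 28 = 214 left.
March 2047 has 31 days: 214 − 31 = 183 left.
April 2047 has 30 days: 183 − 30 = 153 left.
May 2047 has 31 days: 153 − 31 = 122 left.
June 2047 has 30 days: 122 − 30 = 92 left.
July 2047 has 31 days: 92 − 31 = 61 left.
August 2047 has 31 days: 61 − 31 = 30 left.
30 days into September 2047 → September 30, 2047.
Adding 382 days from September 30, 2047:
September has 30 days, so 30 − 30 = 0 days remain after September 30, 2047; 382 − 0 = 382 left.
October 2047 has 31 days: 382 − 31 = 351 left.
November 2047 has 30 days: 351 − 30 = 321 left.
December 2047 has 31 days: 321 − 31 = 290 left.
January 2048 has 31 days: 290 − 31 = 259 left.
February 2048 has 29 days (2048 is a leap year): 259 − 29 = 230 left.
March 2048 has 31 days: 230 − 31 = 199 left.
April 2048 has 30 days: 199 − 30 = 169 left.
May 2048 has 31 days: 169 − 31 = 138 left.
June 2048 has 30 days: 138 − 30 = 108 left.
July 2048 has 31 days: 108 − 31 = 77 left.
August 2048 has 31 days: 77 − 31 = 46 left.
September 2048 has 30 days: 46 − 30 = 16 left.
16 days into October 2048 → October 16, 2048.
Counting forward 17 months from October 16, 2048:
month 10 + 17 = 27, which is month 3 of year 2050 → March 2050.
Day 16 is valid in March, giving March 16, 2050.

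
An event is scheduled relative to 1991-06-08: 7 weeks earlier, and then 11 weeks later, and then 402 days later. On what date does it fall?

August 11, 1992

Counting back 7 weeks (= 49 days) from June 8, 1991:
Going back 8 days from June 8, 1991 reaches the end of the previous month; 49 − 8 = 41 left.
May 1991 has 31 days: 41 − 31 = 10 left.
April 1991 has 30 days; 30 − 10 = 20 → April 20, 1991.
Advancing 11 weeks (= 77 days) from April 20, 1991:
April has 30 days, so 30 − 20 = 10 days remain after April 20, 1991; 77 − 10 = 67 left.
May 1991 has 31 days: 67 − 31 = 36 left.
June 1991 has 30 days: 36 − 30 = 6 left.
6 days into July 1991 → July 6, 1991.
Advancing 402 days from July 6, 1991:
July has 31 days, so 31 − 6 = 25 days remain after July 6, 1991; 402 − 25 = 377 left.
August 1991 has 31 days: 377 − 31 = 346 left.
September 1991 has 30 days: 346 − 30 = 316 left.
October 1991 has 31 days: 316 − 31 = 285 left.
November 1991 has 30 days: 285 − 30 = 255 left.
December 1991 has 31 days: 255 − 31 = 224 left.
January 1992 has 31 days: 224 − 31 = 193 left.
February 1992 has 29 days (1992 is a leap year): 193 − 29 = 164 left.
March 1992 has 31 days: 164 − 31 = 133 left.
April 1992 has 30 days: 133 − 30 = 103 left.
May 1992 has 31 days: 103 − 31 = 72 left.
June 1992 has 30 days: 72 − 30 = 42 left.
July 1992 has 31 days: 42 − 31 = 11 left.
11 days into August 1992 → August 11, 1992.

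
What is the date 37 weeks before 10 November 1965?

February 24, 1965

Subtracting 37 weeks = 259 days from November 10, 1965.
Going back 10 days from November 10, 1965 reaches the end of the previous month; 259 − 10 = 249 left.
October 1965 has 31 days: 249 − 31 = 218 left.
September 1965 has 30 days: 218 − 30 = 188 left.
August 1965 has 31 days: 188 − 31 = 157 left.
July 1965 has 31 days: 157 − 31 = 126 left.
June 1965 has 30 days: 126 − 30 = 96 left.
May 1965 has 31 days: 96 − 31 = 65 left.
April 1965 has 30 days: 65 − 30 = 35 left.
March 1965 has 31 days: 35 − 31 = 4 left.
February 1965 has 28 days; 28 − 4 = 24 → February 24, 1965.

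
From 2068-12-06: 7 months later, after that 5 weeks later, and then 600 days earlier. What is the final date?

Adding 7 months from December 6, 2068:
month 12 + 7 = 19, which is month 7 of year 2069 → July 2069.
Day 6 is valid in July, giving July 6, 2069.
Advancing 5 weeks (= 35 days) from July 6, 2069:
July has 31 days, so 31 − 6 = 25 days remain after July 6, 2069; 35 − 25 = 10 left.
10 days into August 2069 → August 10, 2069.
Going back 600 days from August 10, 2069:
Going back 10 days from August 10, 2069 reaches the end of the previous month; 600 − 10 = 590 left.
July 2069 has 31 days: 590 − 31 = 559 left.
June 2069 has 30 days: 559 − 30 = 529 left.
May 2069 has 31 days: 529 − 31 = 498 left.
April 2069 has 30 days: 498 − 30 = 468 left.
March 2069 has 31 days: 468 − 31 = 437 left.
February 2069 has 28 days (2069 is not a leap year): 437 − 28 = 409 left.
January 2069 has 31 days: 409 − 31 = 378 left.
December 2068 has 31 days: 378 − 31 = 347 left.
November 2068 has 30 days: 347 − 30 = 317 left.
October 2068 has 31 days: 317 − 31 = 286 left.
September 2068 has 30 days: 286 − 30 = 256 left.
August 2068 has 31 days: 256 − 31 = 225 left.
July 2068 has 31 days: 225 − 31 = 194 left.
June 2068 has 30 days: 194 − 30 = 164 left.
May 2068 has 31 days: 164 − 31 = 133 left.
April 2068 has 30 days: 133 − 30 = 103 left.
March 2068 has 31 days: 103 − 31 = 72 left.
February 2068 has 29 days (2068 is a leap year): 72 − 29 = 43 left.
January 2068 has 31 days: 43 − 31 = 12 left.
December 2067 has 31 days; 31 − 12 = 19 → December 19, 2067.

December 19, 2067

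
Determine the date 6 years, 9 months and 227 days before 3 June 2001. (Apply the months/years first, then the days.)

Counting back 6 years, 9 months and 227 days from June 3, 2001: first the month/year part, then the days.
-6 years → 1995; month 6 − 9 = -3, which is month 9 of year 1994 → September 1994.
Day 3 is valid in September, giving September 3, 1994.
Now subtract 227 days from September 3, 1994.
Going back 3 days from September 3, 1994 reaches the end of the previous month; 227 − 3 = 224 left.
August 1994 has 31 days: 224 − 31 = 193 left.
July 1994 has 31 days: 193 − 31 = 162 left.
June 1994 has 30 days: 162 − 30 = 132 left.
May 1994 has 31 days: 132 − 31 = 101 left.
April 1994 has 30 days: 101 − 30 = 71 left.
March 1994 has 31 days: 71 − 31 = 40 left.
February 1994 has 28 days (1994 is not a leap year): 40 − 28 = 12 left.
January 1994 has 31 days; 31 − 12 = 19 → January 19, 1994.

January 19, 1994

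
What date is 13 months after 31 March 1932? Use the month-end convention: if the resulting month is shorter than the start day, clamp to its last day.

April 30, 1933

Adding 13 months from March 31, 1932.
month 3 + 13 = 16, which is month 4 of year 1933 → April 1933.
April 1933 has only 30 days and the start was day 31, so the date clamps to April 30, 1933.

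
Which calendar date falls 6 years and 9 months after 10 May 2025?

February 10, 2032

Adding 6 years and 9 months from May 10, 2025.
+6 years → 2031; month 5 + 9 = 14, which is month 2 of year 2032 → February 2032.
Day 10 is valid in February, giving February 10, 2032.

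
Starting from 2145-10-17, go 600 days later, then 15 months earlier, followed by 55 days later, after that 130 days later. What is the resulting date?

Counting forward 600 days from October 17, 2145:
October has 31 days, so 31 − 17 = 14 days remain after October 17, 2145; 600 − 14 = 586 left.
November 2145 has 30 days: 586 − 30 = 556 left.
December 2145 has 31 days: 556 − 31 = 525 left.
January 2146 has 31 days: 525 − 31 = 494 left.
February 2146 has 28 days (2146 is not a leap year): 494 − 28 = 466 left.
March 2146 has 31 days: 466 − 31 = 435 left.
April 2146 has 30 days: 435 − 30 = 405 left.
May 2146 has 31 days: 405 − 31 = 374 left.
June 2146 has 30 days: 374 − 30 = 344 left.
July 2146 has 31 days: 344 − 31 = 313 left.
August 2146 has 31 days: 313 − 31 = 282 left.
September 2146 has 30 days: 282 − 30 = 252 left.
October 2146 has 31 days: 252 − 31 = 221 left.
November 2146 has 30 days: 221 − 30 = 191 left.
December 2146 has 31 days: 191 − 31 = 160 left.
January 2147 has 31 days: 160 − 31 = 129 left.
February 2147 has 28 days (2147 is not a leap year): 129 − 28 = 101 left.
March 2147 has 31 days: 101 − 31 = 70 left.
April 2147 has 30 days: 70 − 30 = 40 left.
May 2147 has 31 days: 40 − 31 = 9 left.
9 days into June 2147 → June 9, 2147.
Subtracting 15 months from June 9, 2147:
month 6 − 15 = -9, which is month 3 of year 2146 → March 2146.
Day 9 is valid in March, giving March 9, 2146.
Counting forward 55 days from March 9, 2146:
March has 31 days, so 31 − 9 = 22 days remain after March 9, 2146; 55 − 22 = 33 left.
April 2146 has 30 days: 33 − 30 = 3 left.
3 days into May 2146 → May 3, 2146.
Counting forward 130 days from May 3, 2146:
May has 31 days, so 31 − 3 = 28 days remain after May 3, 2146; 130 − 28 = 102 left.
June 2146 has 30 days: 102 − 30 = 72 left.
July 2146 has 31 days: 72 − 31 = 41 left.
August 2146 has 31 days: 41 − 31 = 10 left.
10 days into September 2146 → September 10, 2146.

September 10, 2146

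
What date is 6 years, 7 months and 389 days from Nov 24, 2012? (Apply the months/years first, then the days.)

July 17, 2020

Counting forward 6 years, 7 months and 389 days from November 24, 2012: first the month/year part, then the days.
+6 years → 2018; month 11 + 7 = 18, which is month 6 of year 2019 → June 2019.
Day 24 is valid in June, giving June 24, 2019.
Now add 389 days from June 24, 2019.
June has 30 days, so 30 − 24 = 6 days remain after June 24, 2019; 389 − 6 = 383 left.
July 2019 has 31 days: 383 − 31 = 352 left.
August 2019 has 31 days: 352 − 31 = 321 left.
September 2019 has 30 days: 321 − 30 = 291 left.
October 2019 has 31 days: 291 − 31 = 260 left.
November 2019 has 30 days: 260 − 30 = 230 left.
December 2019 has 31 days: 230 − 31 = 199 left.
January 2020 has 31 days: 199 − 31 = 168 left.
February 2020 has 29 days (2020 is a leap year): 168 − 29 = 139 left.
March 2020 has 31 days: 139 − 31 = 108 left.
April 2020 has 30 days: 108 − 30 = 78 left.
May 2020 has 31 days: 78 − 31 = 47 left.
June 2020 has 30 days: 47 − 30 = 17 left.
17 days into July 2020 → July 17, 2020.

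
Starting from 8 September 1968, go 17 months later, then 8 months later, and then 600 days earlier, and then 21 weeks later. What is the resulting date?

Counting forward 17 months from September 8, 1968:
month 9 + 17 = 26, which is month 2 of year 1970 → February 1970.
Day 8 is valid in February, giving February 8, 1970.
Adding 8 months from February 8, 1970:
month 2 + 8 = 10 → October 1970.
Day 8 is valid in October, giving October 8, 1970.
Subtracting 600 days from October 8, 1970:
Going back 8 days from October 8, 1970 reaches the end of the previous month; 600 − 8 = 592 left.
September 1970 has 30 days: 592 − 30 = 562 left.
August 1970 has 31 days: 562 − 31 = 531 left.
July 1970 has 31 days: 531 − 31 = 500 left.
June 1970 has 30 days: 500 − 30 = 470 left.
May 1970 has 31 days: 470 − 31 = 439 left.
April 1970 has 30 days: 439 − 30 = 409 left.
March 1970 has 31 days: 409 − 31 = 378 left.
February 1970 has 28 days (1970 is not a leap year): 378 − 28 = 350 left.
January 1970 has 31 days: 350 − 31 = 319 left.
December 1969 has 31 days: 319 − 31 = 288 left.
November 1969 has 30 days: 288 − 30 = 258 left.
October 1969 has 31 days: 258 − 31 = 227 left.
September 1969 has 30 days: 227 − 30 = 197 left.
August 1969 has 31 days: 197 − 31 = 166 left.
July 1969 has 31 days: 166 − 31 = 135 left.
June 1969 has 30 days: 135 − 30 = 105 left.
May 1969 has 31 days: 105 − 31 = 74 left.
April 1969 has 30 days: 74 − 30 = 44 left.
March 1969 has 31 days: 44 − 31 = 13 left.
February 1969 has 28 days; 28 − 13 = 15 → February 15, 1969.
Advancing 21 weeks (= 147 days) from February 15, 1969:
February has 28 days, so 28 − 15 = 13 days remain after February 15, 1969; 147 − 13 = 134 left.
March 1969 has 31 days: 134 − 31 = 103 left.
April 1969 has 30 days: 103 − 30 = 73 left.
May 1969 has 31 days: 73 − 31 = 42 left.
June 1969 has 30 days: 42 − 30 = 12 left.
12 days into July 1969 → July 12, 1969.

July 12, 1969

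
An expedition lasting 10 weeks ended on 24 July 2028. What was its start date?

Counting back 10 weeks = 70 days from July 24, 2028.
Going back 24 days from July 24, 2028 reaches the end of the previous month; 70 − 24 = 46 left.
June 2028 has 30 days: 46 − 30 = 16 left.
May 2028 has 31 days; 31 − 16 = 15 → May 15, 2028.

May 15, 2028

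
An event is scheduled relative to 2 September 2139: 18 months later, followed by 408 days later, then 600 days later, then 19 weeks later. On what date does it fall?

April 16, 2144

Adding 18 months from September 2, 2139:
month 9 + 18 = 27, which is month 3 of year 2141 → March 2141.
Day 2 is valid in March, giving March 2, 2141.
Advancing 408 days from March 2, 2141:
March has 31 days, so 31 − 2 = 29 days remain after March 2, 2141; 408 − 29 = 379 left.
April 2141 has 30 days: 379 − 30 = 349 left.
May 2141 has 31 days: 349 − 31 = 318 left.
June 2141 has 30 days: 318 − 30 = 288 left.
July 2141 has 31 days: 288 − 31 = 257 left.
August 2141 has 31 days: 257 − 31 = 226 left.
September 2141 has 30 days: 226 − 30 = 196 left.
October 2141 has 31 days: 196 − 31 = 165 left.
November 2141 has 30 days: 165 − 30 = 135 left.
December 2141 has 31 days: 135 − 31 = 104 left.
January 2142 has 31 days: 104 − 31 = 73 left.
February 2142 has 28 days (2142 is not a leap year): 73 − 28 = 45 left.
March 2142 has 31 days: 45 − 31 = 14 left.
14 days into April 2142 → April 14, 2142.
Advancing 600 days from April 14, 2142:
April has 30 days, so 30 − 14 = 16 days remain after April 14, 2142; 600 − 16 = 584 left.
May 2142 has 31 days: 584 − 31 = 553 left.
June 2142 has 30 days: 553 − 30 = 523 left.
July 2142 has 31 days: 523 − 31 = 492 left.
August 2142 has 31 days: 492 − 31 = 461 left.
September 2142 has 30 days: 461 − 30 = 431 left.
October 2142 has 31 days: 431 − 31 = 400 left.
November 2142 has 30 days: 400 − 30 = 370 left.
December 2142 has 31 days: 370 − 31 = 339 left.
January 2143 has 31 days: 339 − 31 = 308 left.
February 2143 has 28 days (2143 is not a leap year): 308 − 28 = 280 left.
March 2143 has 31 days: 280 − 31 = 249 left.
April 2143 has 30 days: 249 − 30 = 219 left.
May 2143 has 31 days: 219 − 31 = 188 left.
June 2143 has 30 days: 188 − 30 = 158 left.
July 2143 has 31 days: 158 − 31 = 127 left.
August 2143 has 31 days: 127 − 31 = 96 left.
September 2143 has 30 days: 96 − 30 = 66 left.
October 2143 has 31 days: 66 − 31 = 35 left.
November 2143 has 30 days: 35 − 30 = 5 left.
5 days into December 2143 → December 5, 2143.
Advancing 19 weeks (= 133 days) from December 5, 2143:
December has 31 days, so 31 − 5 = 26 days remain after December 5, 2143; 133 − 26 = 107 left.
January 2144 has 31 days: 107 − 31 = 76 left.
February 2144 has 29 days (2144 is a leap year): 76 − 29 = 47 left.
March 2144 has 31 days: 47 − 31 = 16 left.
16 days into April 2144 → April 16, 2144.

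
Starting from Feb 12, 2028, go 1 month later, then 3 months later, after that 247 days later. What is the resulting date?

February 14, 2029

Advancing 1 month from February 12, 2028:
month 2 + 1 = 3 → March 2028.
Day 12 is valid in March, giving March 12, 2028.
Advancing 3 months from March 12, 2028:
month 3 + 3 = 6 → June 2028.
Day 12 is valid in June, giving June 12, 2028.
Adding 247 days from June 12, 2028:
June has 30 days, so 30 − 12 = 18 days remain after June 12, 2028; 247 − 18 = 229 left.
July 2028 has 31 days: 229 − 31 = 198 left.
August 2028 has 31 days: 198 − 31 = 167 left.
September 2028 has 30 days: 167 − 30 = 137 left.
October 2028 has 31 days: 137 − 31 = 106 left.
November 2028 has 30 days: 106 − 30 = 76 left.
December 2028 has 31 days: 76 − 31 = 45 left.
January 2029 has 31 days: 45 − 31 = 14 left.
14 days into February 2029 → February 14, 2029.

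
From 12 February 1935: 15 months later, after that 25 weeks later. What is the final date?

Advancing 15 months from February 12, 1935:
month 2 + 15 = 17, which is month 5 of year 1936 → May 1936.
Day 12 is valid in May, giving May 12, 1936.
Counting forward 25 weeks (= 175 days) from May 12, 1936:
May has 31 days, so 31 − 12 = 19 days remain after May 12, 1936; 175 − 19 = 156 left.
June 1936 has 30 days: 156 − 30 = 126 left.
July 1936 has 31 days: 126 − 31 = 95 left.
August 1936 has 31 days: 95 − 31 = 64 left.
September 1936 has 30 days: 64 − 30 = 34 left.
October 1936 has 31 days: 34 − 31 = 3 left.
3 days into November 1936 → November 3, 1936.

November 3, 1936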